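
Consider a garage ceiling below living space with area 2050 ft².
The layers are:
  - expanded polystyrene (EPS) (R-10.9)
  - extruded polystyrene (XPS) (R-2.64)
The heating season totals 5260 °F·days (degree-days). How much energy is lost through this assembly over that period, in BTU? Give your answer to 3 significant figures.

R_total = 10.9 + 2.64 = 13.54 ft²·°F·h/BTU
E = A × HDD × 24 / R = 2050 × 5260 × 24 / 13.54 = 19110000 BTU

19100000 BTU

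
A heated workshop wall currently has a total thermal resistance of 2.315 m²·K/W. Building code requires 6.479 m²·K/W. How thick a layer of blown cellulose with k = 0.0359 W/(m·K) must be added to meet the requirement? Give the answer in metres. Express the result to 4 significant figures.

0.1495 m

ΔR = 6.479 − 2.315 = 4.164 m²·K/W
L = ΔR × k = 4.164 × 0.0359 = 0.14949 m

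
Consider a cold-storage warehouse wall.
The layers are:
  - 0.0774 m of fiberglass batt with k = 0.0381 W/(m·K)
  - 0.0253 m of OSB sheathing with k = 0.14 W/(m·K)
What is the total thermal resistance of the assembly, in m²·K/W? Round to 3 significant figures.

2.21 m²·K/W

0.0774/0.0381 = 2.031
0.0253/0.14 = 0.1807
R_total = 2.031 + 0.1807 = 2.212 m²·K/W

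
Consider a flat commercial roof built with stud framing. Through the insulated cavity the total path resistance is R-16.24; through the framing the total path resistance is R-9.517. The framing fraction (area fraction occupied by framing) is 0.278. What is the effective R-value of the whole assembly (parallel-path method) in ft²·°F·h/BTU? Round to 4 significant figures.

13.57 ft²·°F·h/BTU

U_eff = 0.722/16.24 + 0.278/9.517 = 0.044458 + 0.029211 = 0.073669
R_eff = 1/U_eff = 13.574 ft²·°F·h/BTU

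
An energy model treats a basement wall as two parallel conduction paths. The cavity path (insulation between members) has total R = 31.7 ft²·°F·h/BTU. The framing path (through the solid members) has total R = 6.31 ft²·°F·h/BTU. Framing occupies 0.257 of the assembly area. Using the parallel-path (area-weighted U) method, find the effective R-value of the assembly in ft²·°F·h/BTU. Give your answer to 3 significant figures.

U_eff = 0.743/31.7 + 0.257/6.31 = 0.02344 + 0.04073 = 0.06417
R_eff = 1/U_eff = 15.58 ft²·°F·h/BTU

15.6 ft²·°F·h/BTU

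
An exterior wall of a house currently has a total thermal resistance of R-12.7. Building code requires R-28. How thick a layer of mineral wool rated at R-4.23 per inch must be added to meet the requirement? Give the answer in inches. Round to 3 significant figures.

3.62 in

ΔR = 28 − 12.7 = 15.3 ft²·°F·h/BTU
L = ΔR / (R/in) = 15.3/4.23 = 3.617 in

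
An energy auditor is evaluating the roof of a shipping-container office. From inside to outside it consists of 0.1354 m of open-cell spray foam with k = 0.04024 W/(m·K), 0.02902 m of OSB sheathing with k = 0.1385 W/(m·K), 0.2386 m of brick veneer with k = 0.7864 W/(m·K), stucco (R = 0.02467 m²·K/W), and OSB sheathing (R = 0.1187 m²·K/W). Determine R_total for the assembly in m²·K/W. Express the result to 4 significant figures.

0.1354/0.04024 = 3.3648
0.02902/0.1385 = 0.20953
0.2386/0.7864 = 0.30341
R_total = 3.3648 + 0.20953 + 0.30341 + 0.02467 + 0.1187 = 4.0211 m²·K/W

4.021 m²·K/W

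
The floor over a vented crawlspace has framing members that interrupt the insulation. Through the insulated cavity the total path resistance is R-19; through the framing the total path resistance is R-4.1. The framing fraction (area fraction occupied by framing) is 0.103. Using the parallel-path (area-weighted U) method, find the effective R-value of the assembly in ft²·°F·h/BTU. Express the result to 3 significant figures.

13.8 ft²·°F·h/BTU

U_eff = 0.897/19 + 0.103/4.1 = 0.04721 + 0.02512 = 0.07233
R_eff = 1/U_eff = 13.83 ft²·°F·h/BTU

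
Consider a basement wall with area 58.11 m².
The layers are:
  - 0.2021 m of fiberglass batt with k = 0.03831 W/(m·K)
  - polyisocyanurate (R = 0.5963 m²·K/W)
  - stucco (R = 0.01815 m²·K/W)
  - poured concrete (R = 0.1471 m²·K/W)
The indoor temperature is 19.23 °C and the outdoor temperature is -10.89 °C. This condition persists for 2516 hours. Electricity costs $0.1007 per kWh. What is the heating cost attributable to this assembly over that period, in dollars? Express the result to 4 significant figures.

73.46 dollars

0.2021/0.03831 = 5.2754
R_total = 5.2754 + 0.5963 + 0.01815 + 0.1471 = 6.0369 m²·K/W
Q = 58.11 × (19.23 − (-10.89)) / 6.0369 = 289.93 W
E = 289.93 W × 2516 h / 1000 = 729.46 kWh
Cost = 729.46 × 0.1007 = $73.456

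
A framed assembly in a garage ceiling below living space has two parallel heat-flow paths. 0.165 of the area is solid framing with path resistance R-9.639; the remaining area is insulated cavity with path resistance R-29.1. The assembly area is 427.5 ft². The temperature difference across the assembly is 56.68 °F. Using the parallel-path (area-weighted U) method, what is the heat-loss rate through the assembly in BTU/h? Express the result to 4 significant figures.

1110 BTU/h

U_eff = 0.835/29.1 + 0.165/9.639 = 0.028694 + 0.017118 = 0.045812
R_eff = 1/U_eff = 21.828 ft²·°F·h/BTU
Q = 427.5 × 56.68 / 21.828 = 1110.1 BTU/h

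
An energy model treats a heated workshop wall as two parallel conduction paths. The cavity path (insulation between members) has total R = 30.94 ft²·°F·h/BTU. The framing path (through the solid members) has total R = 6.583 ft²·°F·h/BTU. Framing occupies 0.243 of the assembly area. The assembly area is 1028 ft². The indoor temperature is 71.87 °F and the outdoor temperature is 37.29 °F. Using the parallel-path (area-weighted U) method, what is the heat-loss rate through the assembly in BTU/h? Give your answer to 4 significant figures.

2182 BTU/h

U_eff = 0.757/30.94 + 0.243/6.583 = 0.024467 + 0.036913 = 0.06138
R_eff = 1/U_eff = 16.292 ft²·°F·h/BTU
Q = 1028 × (71.87 − 37.29) / 16.292 = 2181.9 BTU/h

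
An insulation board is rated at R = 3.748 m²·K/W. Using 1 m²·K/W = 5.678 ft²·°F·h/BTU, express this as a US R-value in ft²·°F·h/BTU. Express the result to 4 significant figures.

21.28 ft²·°F·h/BTU

R_US = 3.748 × 5.678 = 21.281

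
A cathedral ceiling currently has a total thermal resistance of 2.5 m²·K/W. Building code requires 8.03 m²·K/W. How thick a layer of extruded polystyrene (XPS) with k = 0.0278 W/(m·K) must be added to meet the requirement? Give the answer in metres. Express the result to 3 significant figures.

0.154 m

ΔR = 8.03 − 2.5 = 5.53 m²·K/W
L = ΔR × k = 5.53 × 0.0278 = 0.1537 m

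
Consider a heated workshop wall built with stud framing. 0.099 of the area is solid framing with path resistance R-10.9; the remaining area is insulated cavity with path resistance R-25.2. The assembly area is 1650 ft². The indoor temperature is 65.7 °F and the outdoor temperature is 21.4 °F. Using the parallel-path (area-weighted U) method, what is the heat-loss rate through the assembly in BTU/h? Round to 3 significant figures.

3280 BTU/h

U_eff = 0.901/25.2 + 0.099/10.9 = 0.03575 + 0.009083 = 0.04484
R_eff = 1/U_eff = 22.3 ft²·°F·h/BTU
Q = 1650 × (65.7 − 21.4) / 22.3 = 3277 BTU/h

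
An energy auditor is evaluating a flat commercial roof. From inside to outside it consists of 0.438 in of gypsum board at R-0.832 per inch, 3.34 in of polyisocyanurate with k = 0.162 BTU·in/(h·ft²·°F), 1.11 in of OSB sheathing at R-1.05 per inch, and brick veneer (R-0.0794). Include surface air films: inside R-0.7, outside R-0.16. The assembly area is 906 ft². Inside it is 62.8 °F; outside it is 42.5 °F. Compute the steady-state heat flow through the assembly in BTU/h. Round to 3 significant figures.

0.438 × 0.832 = 0.3644
3.34/0.162 = 20.62
1.11 × 1.05 = 1.166
R_total = 0.7 + 0.3644 + 20.62 + 1.166 + 0.0794 + 0.16 = 23.09 ft²·°F·h/BTU
Q = A·ΔT/R = 906 × (62.8 − 42.5) / 23.09 = 796.6 BTU/h

797 BTU/h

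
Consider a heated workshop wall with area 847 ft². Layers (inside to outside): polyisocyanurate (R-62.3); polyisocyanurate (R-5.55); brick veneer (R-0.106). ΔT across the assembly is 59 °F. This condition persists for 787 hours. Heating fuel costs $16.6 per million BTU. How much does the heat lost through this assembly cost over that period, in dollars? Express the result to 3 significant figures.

9.61 dollars

R_total = 62.3 + 5.55 + 0.106 = 67.96 ft²·°F·h/BTU
Q = 847 × 59 / 67.96 = 735.4 BTU/h
E = 735.4 × 787 = 578700 BTU
Cost = 578700/10⁶ × 16.6 = $9.607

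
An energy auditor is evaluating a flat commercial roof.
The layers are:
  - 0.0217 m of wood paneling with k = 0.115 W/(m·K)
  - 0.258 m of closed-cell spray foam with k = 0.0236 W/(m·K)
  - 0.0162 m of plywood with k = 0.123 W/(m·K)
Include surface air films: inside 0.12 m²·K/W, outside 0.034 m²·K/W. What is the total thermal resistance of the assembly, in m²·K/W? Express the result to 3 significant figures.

0.0217/0.115 = 0.1887
0.258/0.0236 = 10.93
0.0162/0.123 = 0.1317
R_total = 0.12 + 0.1887 + 10.93 + 0.1317 + 0.034 = 11.41 m²·K/W

11.4 m²·K/W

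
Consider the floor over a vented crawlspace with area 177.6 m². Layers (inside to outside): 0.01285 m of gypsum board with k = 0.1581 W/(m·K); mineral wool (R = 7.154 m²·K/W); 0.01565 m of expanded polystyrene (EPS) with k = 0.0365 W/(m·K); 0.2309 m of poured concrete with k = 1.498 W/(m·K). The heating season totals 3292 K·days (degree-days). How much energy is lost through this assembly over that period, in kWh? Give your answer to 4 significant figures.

0.01285/0.1581 = 0.081278
0.01565/0.0365 = 0.42877
0.2309/1.498 = 0.15414
R_total = 0.081278 + 7.154 + 0.42877 + 0.15414 = 7.8182 m²·K/W
E = A × HDD × 24 / R / 1000 = 177.6 × 3292 × 24 / 7.8182 / 1000 = 1794.8 kWh

1795 kWh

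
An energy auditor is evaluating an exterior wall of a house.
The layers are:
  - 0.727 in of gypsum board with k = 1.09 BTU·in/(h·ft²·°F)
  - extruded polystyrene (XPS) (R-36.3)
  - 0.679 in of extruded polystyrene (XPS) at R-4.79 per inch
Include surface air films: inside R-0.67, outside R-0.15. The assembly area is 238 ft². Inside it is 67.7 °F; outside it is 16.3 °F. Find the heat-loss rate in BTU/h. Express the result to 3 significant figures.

0.727/1.09 = 0.667
0.679 × 4.79 = 3.252
R_total = 0.67 + 0.667 + 36.3 + 3.252 + 0.15 = 41.04 ft²·°F·h/BTU
Q = A·ΔT/R = 238 × (67.7 − 16.3) / 41.04 = 298.1 BTU/h

298 BTU/h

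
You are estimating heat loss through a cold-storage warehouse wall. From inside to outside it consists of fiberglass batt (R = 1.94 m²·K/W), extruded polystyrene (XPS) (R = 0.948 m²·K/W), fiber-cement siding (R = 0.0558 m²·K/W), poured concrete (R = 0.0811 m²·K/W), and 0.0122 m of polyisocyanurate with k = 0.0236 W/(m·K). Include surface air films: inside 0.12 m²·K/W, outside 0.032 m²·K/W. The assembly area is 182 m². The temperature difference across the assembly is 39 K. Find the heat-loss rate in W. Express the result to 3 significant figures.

0.0122/0.0236 = 0.5169
R_total = 0.12 + 1.94 + 0.948 + 0.0558 + 0.0811 + 0.5169 + 0.032 = 3.694 m²·K/W
Q = A·ΔT/R = 182 × 39 / 3.694 = 1922 W

1920 W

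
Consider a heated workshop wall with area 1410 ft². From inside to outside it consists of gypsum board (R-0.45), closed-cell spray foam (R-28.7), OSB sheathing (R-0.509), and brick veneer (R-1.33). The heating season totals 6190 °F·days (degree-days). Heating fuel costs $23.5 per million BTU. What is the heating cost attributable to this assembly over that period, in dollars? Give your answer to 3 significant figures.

R_total = 0.45 + 28.7 + 0.509 + 1.33 = 30.99 ft²·°F·h/BTU
E = A × HDD × 24 / R = 1410 × 6190 × 24 / 30.99 = 6759000 BTU
Cost = 6759000/10⁶ × 23.5 = $158.8

159 dollars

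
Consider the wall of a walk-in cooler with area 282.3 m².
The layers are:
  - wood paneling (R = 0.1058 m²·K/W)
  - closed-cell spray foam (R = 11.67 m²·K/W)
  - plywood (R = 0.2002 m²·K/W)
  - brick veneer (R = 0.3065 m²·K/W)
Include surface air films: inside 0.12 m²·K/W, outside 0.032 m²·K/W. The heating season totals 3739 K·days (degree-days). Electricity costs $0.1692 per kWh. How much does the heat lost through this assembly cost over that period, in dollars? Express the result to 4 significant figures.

R_total = 0.12 + 0.1058 + 11.67 + 0.2002 + 0.3065 + 0.032 = 12.434 m²·K/W
E = A × HDD × 24 / R / 1000 = 282.3 × 3739 × 24 / 12.434 / 1000 = 2037.3 kWh
Cost = 2037.3 × 0.1692 = $344.71

344.7 dollars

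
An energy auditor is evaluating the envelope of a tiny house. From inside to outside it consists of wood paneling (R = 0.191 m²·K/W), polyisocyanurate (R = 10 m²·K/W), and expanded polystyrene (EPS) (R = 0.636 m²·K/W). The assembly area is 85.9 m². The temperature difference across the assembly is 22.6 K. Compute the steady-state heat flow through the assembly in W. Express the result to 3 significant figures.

R_total = 0.191 + 10 + 0.636 = 10.83 m²·K/W
Q = A·ΔT/R = 85.9 × 22.6 / 10.83 = 179.3 W

179 W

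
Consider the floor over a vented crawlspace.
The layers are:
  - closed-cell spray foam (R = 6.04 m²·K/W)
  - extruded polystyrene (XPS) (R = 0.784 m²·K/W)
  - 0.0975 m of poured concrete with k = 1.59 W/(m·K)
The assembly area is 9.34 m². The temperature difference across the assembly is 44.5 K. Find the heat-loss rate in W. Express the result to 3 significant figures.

0.0975/1.59 = 0.06132
R_total = 6.04 + 0.784 + 0.06132 = 6.885 m²·K/W
Q = A·ΔT/R = 9.34 × 44.5 / 6.885 = 60.36 W

60.4 W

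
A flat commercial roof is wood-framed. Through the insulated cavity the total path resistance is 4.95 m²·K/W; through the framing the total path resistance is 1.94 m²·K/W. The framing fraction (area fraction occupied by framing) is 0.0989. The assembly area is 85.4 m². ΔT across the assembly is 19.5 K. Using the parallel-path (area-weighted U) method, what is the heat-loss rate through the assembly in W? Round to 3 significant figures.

U_eff = 0.9011/4.95 + 0.0989/1.94 = 0.182 + 0.05098 = 0.233
R_eff = 1/U_eff = 4.291 m²·K/W
Q = 85.4 × 19.5 / 4.291 = 388 W

388 W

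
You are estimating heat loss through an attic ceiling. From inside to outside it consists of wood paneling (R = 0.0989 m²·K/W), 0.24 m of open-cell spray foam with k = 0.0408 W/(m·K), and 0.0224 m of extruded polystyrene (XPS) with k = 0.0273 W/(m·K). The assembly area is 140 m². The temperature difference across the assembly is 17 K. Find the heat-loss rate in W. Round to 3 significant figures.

350 W

0.24/0.0408 = 5.882
0.0224/0.0273 = 0.8205
R_total = 0.0989 + 5.882 + 0.8205 = 6.802 m²·K/W
Q = A·ΔT/R = 140 × 17 / 6.802 = 349.9 W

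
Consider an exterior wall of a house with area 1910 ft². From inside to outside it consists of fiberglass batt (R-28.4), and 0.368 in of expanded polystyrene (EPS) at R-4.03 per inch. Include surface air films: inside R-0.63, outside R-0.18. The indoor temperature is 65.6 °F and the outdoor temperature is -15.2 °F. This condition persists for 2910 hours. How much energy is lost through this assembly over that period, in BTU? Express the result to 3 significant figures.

14600000 BTU

0.368 × 4.03 = 1.483
R_total = 0.63 + 28.4 + 1.483 + 0.18 = 30.69 ft²·°F·h/BTU
Q = 1910 × (65.6 − (-15.2)) / 30.69 = 5028 BTU/h
E = 5028 × 2910 = 14630000 BTU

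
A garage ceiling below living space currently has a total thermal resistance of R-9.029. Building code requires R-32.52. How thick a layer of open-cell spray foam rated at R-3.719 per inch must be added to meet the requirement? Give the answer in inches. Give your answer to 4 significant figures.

6.316 in

ΔR = 32.52 − 9.029 = 23.491 ft²·°F·h/BTU
L = ΔR / (R/in) = 23.491/3.719 = 6.3165 in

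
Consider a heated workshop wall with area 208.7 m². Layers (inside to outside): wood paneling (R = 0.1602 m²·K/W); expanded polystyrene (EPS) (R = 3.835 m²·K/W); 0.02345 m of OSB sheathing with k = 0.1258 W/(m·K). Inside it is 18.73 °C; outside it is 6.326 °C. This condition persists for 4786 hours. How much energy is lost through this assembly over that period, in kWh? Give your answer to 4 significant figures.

2963 kWh

0.02345/0.1258 = 0.18641
R_total = 0.1602 + 3.835 + 0.18641 = 4.1816 m²·K/W
Q = 208.7 × (18.73 − 6.326) / 4.1816 = 619.07 W
E = 619.07 W × 4786 h / 1000 = 2962.9 kWh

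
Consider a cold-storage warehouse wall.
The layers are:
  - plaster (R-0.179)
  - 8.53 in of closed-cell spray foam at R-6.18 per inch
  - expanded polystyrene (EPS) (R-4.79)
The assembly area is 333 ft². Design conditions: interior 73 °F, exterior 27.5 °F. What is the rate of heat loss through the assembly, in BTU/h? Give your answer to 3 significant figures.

263 BTU/h

8.53 × 6.18 = 52.72
R_total = 0.179 + 52.72 + 4.79 = 57.68 ft²·°F·h/BTU
Q = A·ΔT/R = 333 × (73 − 27.5) / 57.68 = 262.7 BTU/h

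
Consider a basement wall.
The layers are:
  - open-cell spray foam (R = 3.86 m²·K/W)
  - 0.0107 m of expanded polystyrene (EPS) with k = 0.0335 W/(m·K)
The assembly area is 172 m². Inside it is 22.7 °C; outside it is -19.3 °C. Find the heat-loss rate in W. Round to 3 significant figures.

1730 W

0.0107/0.0335 = 0.3194
R_total = 3.86 + 0.3194 = 4.179 m²·K/W
Q = A·ΔT/R = 172 × (22.7 − (-19.3)) / 4.179 = 1728 W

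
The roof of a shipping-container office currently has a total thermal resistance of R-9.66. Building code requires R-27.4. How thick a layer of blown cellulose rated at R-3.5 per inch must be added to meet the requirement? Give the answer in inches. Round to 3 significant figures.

5.07 in

ΔR = 27.4 − 9.66 = 17.74 ft²·°F·h/BTU
L = ΔR / (R/in) = 17.74/3.5 = 5.069 in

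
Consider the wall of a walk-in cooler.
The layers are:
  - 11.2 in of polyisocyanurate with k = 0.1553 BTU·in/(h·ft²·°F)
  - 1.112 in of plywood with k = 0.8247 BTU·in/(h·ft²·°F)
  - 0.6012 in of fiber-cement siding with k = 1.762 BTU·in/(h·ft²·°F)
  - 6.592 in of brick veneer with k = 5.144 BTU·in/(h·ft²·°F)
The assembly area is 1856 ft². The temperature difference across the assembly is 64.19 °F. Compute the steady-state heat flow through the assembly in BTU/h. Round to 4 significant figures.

1587 BTU/h

11.2/0.1553 = 72.118
1.112/0.8247 = 1.3484
0.6012/1.762 = 0.3412
6.592/5.144 = 1.2815
R_total = 72.118 + 1.3484 + 0.3412 + 1.2815 = 75.09 ft²·°F·h/BTU
Q = A·ΔT/R = 1856 × 64.19 / 75.09 = 1586.6 BTU/h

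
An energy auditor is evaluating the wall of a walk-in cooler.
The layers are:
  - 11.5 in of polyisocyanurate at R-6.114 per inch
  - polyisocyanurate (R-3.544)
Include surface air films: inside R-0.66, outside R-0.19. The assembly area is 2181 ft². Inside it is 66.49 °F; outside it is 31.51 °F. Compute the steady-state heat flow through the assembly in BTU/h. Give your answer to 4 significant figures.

1021 BTU/h

11.5 × 6.114 = 70.311
R_total = 0.66 + 70.311 + 3.544 + 0.19 = 74.705 ft²·°F·h/BTU
Q = A·ΔT/R = 2181 × (66.49 − 31.51) / 74.705 = 1021.2 BTU/h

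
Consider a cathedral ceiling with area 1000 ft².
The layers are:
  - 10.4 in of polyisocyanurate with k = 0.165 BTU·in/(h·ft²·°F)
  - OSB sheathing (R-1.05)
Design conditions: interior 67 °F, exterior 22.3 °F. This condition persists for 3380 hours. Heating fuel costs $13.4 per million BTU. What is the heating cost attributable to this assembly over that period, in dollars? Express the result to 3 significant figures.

31.6 dollars

10.4/0.165 = 63.03
R_total = 63.03 + 1.05 = 64.08 ft²·°F·h/BTU
Q = 1000 × (67 − 22.3) / 64.08 = 697.6 BTU/h
E = 697.6 × 3380 = 2358000 BTU
Cost = 2358000/10⁶ × 13.4 = $31.59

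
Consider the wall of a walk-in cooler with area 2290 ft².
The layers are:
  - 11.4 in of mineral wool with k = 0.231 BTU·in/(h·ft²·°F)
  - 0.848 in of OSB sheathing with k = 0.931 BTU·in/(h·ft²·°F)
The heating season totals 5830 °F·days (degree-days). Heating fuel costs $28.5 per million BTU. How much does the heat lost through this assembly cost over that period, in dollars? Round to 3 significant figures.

11.4/0.231 = 49.35
0.848/0.931 = 0.9108
R_total = 49.35 + 0.9108 = 50.26 ft²·°F·h/BTU
E = A × HDD × 24 / R = 2290 × 5830 × 24 / 50.26 = 6375000 BTU
Cost = 6375000/10⁶ × 28.5 = $181.7

182 dollars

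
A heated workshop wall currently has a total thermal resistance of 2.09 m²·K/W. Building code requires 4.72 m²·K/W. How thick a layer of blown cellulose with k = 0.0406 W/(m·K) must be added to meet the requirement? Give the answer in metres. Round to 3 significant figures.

ΔR = 4.72 − 2.09 = 2.63 m²·K/W
L = ΔR × k = 2.63 × 0.0406 = 0.1068 m

0.107 m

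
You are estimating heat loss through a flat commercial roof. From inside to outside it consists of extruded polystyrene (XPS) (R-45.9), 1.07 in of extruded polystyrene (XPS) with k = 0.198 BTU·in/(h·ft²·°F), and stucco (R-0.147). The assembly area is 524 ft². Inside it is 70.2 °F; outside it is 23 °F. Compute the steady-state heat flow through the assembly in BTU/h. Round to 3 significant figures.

481 BTU/h

1.07/0.198 = 5.404
R_total = 45.9 + 5.404 + 0.147 = 51.45 ft²·°F·h/BTU
Q = A·ΔT/R = 524 × (70.2 − 23) / 51.45 = 480.7 BTU/h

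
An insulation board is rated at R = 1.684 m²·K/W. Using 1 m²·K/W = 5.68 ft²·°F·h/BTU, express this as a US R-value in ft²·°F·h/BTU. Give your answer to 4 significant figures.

R_US = 1.684 × 5.68 = 9.5651

9.565 ft²·°F·h/BTU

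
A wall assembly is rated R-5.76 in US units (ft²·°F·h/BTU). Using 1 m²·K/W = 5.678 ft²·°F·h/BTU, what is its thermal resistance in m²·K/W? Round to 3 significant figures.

R_SI = 5.76/5.678 = 1.014

1.01 m²·K/W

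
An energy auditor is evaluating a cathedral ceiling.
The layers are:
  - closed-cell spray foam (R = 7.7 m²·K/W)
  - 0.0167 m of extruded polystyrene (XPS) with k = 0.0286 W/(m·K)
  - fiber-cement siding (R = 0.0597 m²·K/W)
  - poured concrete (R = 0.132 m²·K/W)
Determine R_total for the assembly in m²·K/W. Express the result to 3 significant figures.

0.0167/0.0286 = 0.5839
R_total = 7.7 + 0.5839 + 0.0597 + 0.132 = 8.476 m²·K/W

8.48 m²·K/W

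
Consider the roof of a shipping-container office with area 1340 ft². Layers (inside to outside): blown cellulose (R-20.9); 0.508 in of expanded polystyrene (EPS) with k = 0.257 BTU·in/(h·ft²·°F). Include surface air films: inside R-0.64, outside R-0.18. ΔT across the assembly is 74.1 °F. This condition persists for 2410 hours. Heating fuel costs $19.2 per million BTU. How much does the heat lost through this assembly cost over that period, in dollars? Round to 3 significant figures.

194 dollars

0.508/0.257 = 1.977
R_total = 0.64 + 20.9 + 1.977 + 0.18 = 23.7 ft²·°F·h/BTU
Q = 1340 × 74.1 / 23.7 = 4190 BTU/h
E = 4190 × 2410 = 10100000 BTU
Cost = 10100000/10⁶ × 19.2 = $193.9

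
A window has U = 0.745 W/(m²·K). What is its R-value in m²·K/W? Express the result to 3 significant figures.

1.34 m²·K/W

R = 1/U = 1/0.745 = 1.342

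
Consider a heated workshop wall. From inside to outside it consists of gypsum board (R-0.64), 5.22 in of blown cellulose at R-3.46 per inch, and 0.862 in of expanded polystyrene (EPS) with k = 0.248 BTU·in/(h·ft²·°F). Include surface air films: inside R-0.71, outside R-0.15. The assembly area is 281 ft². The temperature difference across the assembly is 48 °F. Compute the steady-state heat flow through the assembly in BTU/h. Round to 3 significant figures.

5.22 × 3.46 = 18.06
0.862/0.248 = 3.476
R_total = 0.71 + 0.64 + 18.06 + 3.476 + 0.15 = 23.04 ft²·°F·h/BTU
Q = A·ΔT/R = 281 × 48 / 23.04 = 585.5 BTU/h

585 BTU/h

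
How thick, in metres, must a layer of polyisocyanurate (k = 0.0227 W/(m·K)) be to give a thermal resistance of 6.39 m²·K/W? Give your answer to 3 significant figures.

L = R·k = 6.39 × 0.0227 = 0.1451 m

0.145 m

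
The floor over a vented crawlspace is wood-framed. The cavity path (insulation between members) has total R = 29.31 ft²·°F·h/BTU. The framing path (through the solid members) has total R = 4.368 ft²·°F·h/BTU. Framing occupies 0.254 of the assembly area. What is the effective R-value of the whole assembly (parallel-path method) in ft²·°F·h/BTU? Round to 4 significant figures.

11.96 ft²·°F·h/BTU

U_eff = 0.746/29.31 + 0.254/4.368 = 0.025452 + 0.05815 = 0.083602
R_eff = 1/U_eff = 11.961 ft²·°F·h/BTU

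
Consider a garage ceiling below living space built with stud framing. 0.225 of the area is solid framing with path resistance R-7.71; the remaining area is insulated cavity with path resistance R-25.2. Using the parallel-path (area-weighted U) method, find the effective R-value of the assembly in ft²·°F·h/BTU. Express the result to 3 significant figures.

16.7 ft²·°F·h/BTU

U_eff = 0.775/25.2 + 0.225/7.71 = 0.03075 + 0.02918 = 0.05994
R_eff = 1/U_eff = 16.68 ft²·°F·h/BTU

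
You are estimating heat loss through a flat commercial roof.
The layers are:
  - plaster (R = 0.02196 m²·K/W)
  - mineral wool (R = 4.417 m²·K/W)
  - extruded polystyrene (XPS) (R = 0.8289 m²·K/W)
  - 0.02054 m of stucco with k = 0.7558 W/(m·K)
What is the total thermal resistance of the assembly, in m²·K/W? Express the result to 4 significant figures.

5.295 m²·K/W

0.02054/0.7558 = 0.027177
R_total = 0.02196 + 4.417 + 0.8289 + 0.027177 = 5.295 m²·K/W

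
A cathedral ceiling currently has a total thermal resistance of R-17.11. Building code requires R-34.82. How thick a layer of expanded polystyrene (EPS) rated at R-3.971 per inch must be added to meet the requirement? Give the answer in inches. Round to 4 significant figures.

4.460 in

ΔR = 34.82 − 17.11 = 17.71 ft²·°F·h/BTU
L = ΔR / (R/in) = 17.71/3.971 = 4.4598 in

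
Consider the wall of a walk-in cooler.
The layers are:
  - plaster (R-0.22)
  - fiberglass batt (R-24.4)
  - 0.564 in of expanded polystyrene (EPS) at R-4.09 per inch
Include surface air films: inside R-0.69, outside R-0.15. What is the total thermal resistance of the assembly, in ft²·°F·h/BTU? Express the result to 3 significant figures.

27.8 ft²·°F·h/BTU

0.564 × 4.09 = 2.307
R_total = 0.69 + 0.22 + 24.4 + 2.307 + 0.15 = 27.77 ft²·°F·h/BTU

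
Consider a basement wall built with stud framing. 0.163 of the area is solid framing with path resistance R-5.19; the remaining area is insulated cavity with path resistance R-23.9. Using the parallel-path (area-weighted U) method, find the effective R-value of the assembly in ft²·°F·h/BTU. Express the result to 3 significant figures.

U_eff = 0.837/23.9 + 0.163/5.19 = 0.03502 + 0.03141 = 0.06643
R_eff = 1/U_eff = 15.05 ft²·°F·h/BTU

15.1 ft²·°F·h/BTU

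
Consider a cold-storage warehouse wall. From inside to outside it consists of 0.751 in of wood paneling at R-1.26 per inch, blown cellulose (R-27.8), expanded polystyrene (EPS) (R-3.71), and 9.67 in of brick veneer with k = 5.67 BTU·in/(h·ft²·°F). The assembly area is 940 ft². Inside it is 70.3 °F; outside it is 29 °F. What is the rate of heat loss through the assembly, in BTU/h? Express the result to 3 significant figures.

1140 BTU/h

0.751 × 1.26 = 0.9463
9.67/5.67 = 1.705
R_total = 0.9463 + 27.8 + 3.71 + 1.705 = 34.16 ft²·°F·h/BTU
Q = A·ΔT/R = 940 × (70.3 − 29) / 34.16 = 1136 BTU/h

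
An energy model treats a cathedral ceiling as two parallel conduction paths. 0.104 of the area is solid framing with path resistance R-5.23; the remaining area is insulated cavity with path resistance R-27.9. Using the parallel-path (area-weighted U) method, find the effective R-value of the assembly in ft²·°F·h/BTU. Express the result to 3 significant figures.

19.2 ft²·°F·h/BTU

U_eff = 0.896/27.9 + 0.104/5.23 = 0.03211 + 0.01989 = 0.052
R_eff = 1/U_eff = 19.23 ft²·°F·h/BTU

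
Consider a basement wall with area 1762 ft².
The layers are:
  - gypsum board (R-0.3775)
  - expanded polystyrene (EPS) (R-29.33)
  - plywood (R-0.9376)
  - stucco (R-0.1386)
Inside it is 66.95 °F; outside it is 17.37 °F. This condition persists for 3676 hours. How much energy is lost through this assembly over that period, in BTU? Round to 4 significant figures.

R_total = 0.3775 + 29.33 + 0.9376 + 0.1386 = 30.784 ft²·°F·h/BTU
Q = 1762 × (66.95 − 17.37) / 30.784 = 2837.9 BTU/h
E = 2837.9 × 3676 = 10432000 BTU

10430000 BTU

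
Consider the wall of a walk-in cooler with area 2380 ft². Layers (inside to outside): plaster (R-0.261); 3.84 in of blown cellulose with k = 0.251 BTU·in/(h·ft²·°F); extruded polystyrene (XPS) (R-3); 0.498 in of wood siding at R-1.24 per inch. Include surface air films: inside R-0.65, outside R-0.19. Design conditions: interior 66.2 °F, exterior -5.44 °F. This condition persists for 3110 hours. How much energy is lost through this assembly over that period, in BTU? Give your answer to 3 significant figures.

3.84/0.251 = 15.3
0.498 × 1.24 = 0.6175
R_total = 0.65 + 0.261 + 15.3 + 3 + 0.6175 + 0.19 = 20.02 ft²·°F·h/BTU
Q = 2380 × (66.2 − (-5.44)) / 20.02 = 8518 BTU/h
E = 8518 × 3110 = 26490000 BTU

26500000 BTU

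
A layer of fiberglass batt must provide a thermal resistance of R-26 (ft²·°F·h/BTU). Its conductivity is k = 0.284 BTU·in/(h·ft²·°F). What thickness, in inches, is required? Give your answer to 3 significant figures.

L = R × k = 26 × 0.284 = 7.384 in

7.38 in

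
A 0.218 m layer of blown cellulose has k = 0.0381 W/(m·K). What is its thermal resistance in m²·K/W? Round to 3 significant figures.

R = L/k = 0.218/0.0381 = 5.722 m²·K/W

5.72 m²·K/W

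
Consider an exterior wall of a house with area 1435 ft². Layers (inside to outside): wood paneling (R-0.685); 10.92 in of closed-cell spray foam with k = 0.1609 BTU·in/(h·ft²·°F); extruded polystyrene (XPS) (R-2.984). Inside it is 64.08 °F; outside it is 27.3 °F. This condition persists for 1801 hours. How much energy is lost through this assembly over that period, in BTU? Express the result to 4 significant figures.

10.92/0.1609 = 67.868
R_total = 0.685 + 67.868 + 2.984 = 71.537 ft²·°F·h/BTU
Q = 1435 × (64.08 − 27.3) / 71.537 = 737.79 BTU/h
E = 737.79 × 1801 = 1328800 BTU

1329000 BTU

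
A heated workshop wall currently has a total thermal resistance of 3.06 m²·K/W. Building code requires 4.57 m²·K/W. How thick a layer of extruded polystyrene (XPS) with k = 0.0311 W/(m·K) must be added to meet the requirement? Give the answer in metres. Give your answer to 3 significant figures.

0.0470 m

ΔR = 4.57 − 3.06 = 1.51 m²·K/W
L = ΔR × k = 1.51 × 0.0311 = 0.04696 m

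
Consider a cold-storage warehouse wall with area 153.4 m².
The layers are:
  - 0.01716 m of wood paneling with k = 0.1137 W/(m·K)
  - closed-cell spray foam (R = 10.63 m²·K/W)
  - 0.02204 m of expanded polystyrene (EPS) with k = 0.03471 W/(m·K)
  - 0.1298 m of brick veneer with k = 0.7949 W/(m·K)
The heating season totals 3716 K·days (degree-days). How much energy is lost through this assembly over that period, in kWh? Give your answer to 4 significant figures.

0.01716/0.1137 = 0.15092
0.02204/0.03471 = 0.63498
0.1298/0.7949 = 0.16329
R_total = 0.15092 + 10.63 + 0.63498 + 0.16329 = 11.579 m²·K/W
E = A × HDD × 24 / R / 1000 = 153.4 × 3716 × 24 / 11.579 / 1000 = 1181.5 kWh

1182 kWh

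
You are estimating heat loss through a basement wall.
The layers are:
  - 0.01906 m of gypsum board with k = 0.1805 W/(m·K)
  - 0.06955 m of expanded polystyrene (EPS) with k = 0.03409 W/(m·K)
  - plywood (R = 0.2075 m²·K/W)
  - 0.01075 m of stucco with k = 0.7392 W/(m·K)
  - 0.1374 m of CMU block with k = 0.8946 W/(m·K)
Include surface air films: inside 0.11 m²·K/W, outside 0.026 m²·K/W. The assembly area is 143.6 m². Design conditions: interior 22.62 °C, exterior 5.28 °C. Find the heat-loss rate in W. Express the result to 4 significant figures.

937.0 W

0.01906/0.1805 = 0.1056
0.06955/0.03409 = 2.0402
0.01075/0.7392 = 0.014543
0.1374/0.8946 = 0.15359
R_total = 0.11 + 0.1056 + 2.0402 + 0.2075 + 0.014543 + 0.15359 + 0.026 = 2.6574 m²·K/W
Q = A·ΔT/R = 143.6 × (22.62 − 5.28) / 2.6574 = 937.01 W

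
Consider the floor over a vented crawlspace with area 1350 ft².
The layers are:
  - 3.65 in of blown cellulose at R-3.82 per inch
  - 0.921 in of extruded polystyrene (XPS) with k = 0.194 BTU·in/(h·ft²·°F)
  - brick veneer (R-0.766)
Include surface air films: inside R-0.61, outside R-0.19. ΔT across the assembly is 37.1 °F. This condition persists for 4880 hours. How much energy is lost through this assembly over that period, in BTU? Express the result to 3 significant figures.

3.65 × 3.82 = 13.94
0.921/0.194 = 4.747
R_total = 0.61 + 13.94 + 4.747 + 0.766 + 0.19 = 20.26 ft²·°F·h/BTU
Q = 1350 × 37.1 / 20.26 = 2473 BTU/h
E = 2473 × 4880 = 12070000 BTU

12100000 BTU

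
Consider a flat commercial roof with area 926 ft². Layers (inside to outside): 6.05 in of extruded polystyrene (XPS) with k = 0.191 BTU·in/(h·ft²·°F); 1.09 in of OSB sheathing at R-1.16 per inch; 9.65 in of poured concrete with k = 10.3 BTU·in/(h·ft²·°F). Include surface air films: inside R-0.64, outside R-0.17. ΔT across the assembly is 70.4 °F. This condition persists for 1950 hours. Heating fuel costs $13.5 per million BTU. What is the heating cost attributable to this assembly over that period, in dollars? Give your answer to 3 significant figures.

49.5 dollars

6.05/0.191 = 31.68
1.09 × 1.16 = 1.264
9.65/10.3 = 0.9369
R_total = 0.64 + 31.68 + 1.264 + 0.9369 + 0.17 = 34.69 ft²·°F·h/BTU
Q = 926 × 70.4 / 34.69 = 1879 BTU/h
E = 1879 × 1950 = 3665000 BTU
Cost = 3665000/10⁶ × 13.5 = $49.48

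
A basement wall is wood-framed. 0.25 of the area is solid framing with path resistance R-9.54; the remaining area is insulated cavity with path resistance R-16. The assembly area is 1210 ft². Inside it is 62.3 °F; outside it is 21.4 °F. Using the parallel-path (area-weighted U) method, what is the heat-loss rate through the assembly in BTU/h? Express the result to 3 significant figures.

U_eff = 0.75/16 + 0.25/9.54 = 0.04688 + 0.02621 = 0.07308
R_eff = 1/U_eff = 13.68 ft²·°F·h/BTU
Q = 1210 × (62.3 − 21.4) / 13.68 = 3617 BTU/h

3620 BTU/h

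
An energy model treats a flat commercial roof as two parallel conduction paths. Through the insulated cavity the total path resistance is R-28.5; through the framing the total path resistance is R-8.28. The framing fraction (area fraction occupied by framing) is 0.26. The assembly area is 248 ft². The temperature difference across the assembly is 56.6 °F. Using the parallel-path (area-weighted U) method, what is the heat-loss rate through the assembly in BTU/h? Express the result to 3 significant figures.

805 BTU/h

U_eff = 0.74/28.5 + 0.26/8.28 = 0.02596 + 0.0314 = 0.05737
R_eff = 1/U_eff = 17.43 ft²·°F·h/BTU
Q = 248 × 56.6 / 17.43 = 805.2 BTU/h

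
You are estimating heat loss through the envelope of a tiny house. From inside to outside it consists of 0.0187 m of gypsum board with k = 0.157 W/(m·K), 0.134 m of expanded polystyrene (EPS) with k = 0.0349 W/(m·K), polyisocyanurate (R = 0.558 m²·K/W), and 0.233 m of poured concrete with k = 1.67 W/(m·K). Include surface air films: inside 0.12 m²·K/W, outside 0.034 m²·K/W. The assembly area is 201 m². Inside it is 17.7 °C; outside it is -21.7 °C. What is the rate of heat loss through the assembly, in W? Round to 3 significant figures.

1650 W

0.0187/0.157 = 0.1191
0.134/0.0349 = 3.84
0.233/1.67 = 0.1395
R_total = 0.12 + 0.1191 + 3.84 + 0.558 + 0.1395 + 0.034 = 4.81 m²·K/W
Q = A·ΔT/R = 201 × (17.7 − (-21.7)) / 4.81 = 1646 W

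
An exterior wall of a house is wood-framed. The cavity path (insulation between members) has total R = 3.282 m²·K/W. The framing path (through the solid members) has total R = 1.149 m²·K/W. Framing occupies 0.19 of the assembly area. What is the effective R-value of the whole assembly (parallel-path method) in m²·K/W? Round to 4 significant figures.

2.426 m²·K/W

U_eff = 0.81/3.282 + 0.19/1.149 = 0.2468 + 0.16536 = 0.41216
R_eff = 1/U_eff = 2.4262 m²·K/W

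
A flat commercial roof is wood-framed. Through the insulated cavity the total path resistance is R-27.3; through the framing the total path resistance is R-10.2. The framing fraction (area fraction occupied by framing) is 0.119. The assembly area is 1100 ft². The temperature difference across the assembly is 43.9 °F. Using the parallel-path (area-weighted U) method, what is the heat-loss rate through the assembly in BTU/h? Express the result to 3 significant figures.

U_eff = 0.881/27.3 + 0.119/10.2 = 0.03227 + 0.01167 = 0.04394
R_eff = 1/U_eff = 22.76 ft²·°F·h/BTU
Q = 1100 × 43.9 / 22.76 = 2122 BTU/h

2120 BTU/h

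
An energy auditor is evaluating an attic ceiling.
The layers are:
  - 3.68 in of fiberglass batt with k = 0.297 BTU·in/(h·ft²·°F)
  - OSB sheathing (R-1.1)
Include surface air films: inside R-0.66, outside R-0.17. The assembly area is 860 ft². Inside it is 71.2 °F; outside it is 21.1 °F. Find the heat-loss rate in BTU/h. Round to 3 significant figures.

3010 BTU/h

3.68/0.297 = 12.39
R_total = 0.66 + 12.39 + 1.1 + 0.17 = 14.32 ft²·°F·h/BTU
Q = A·ΔT/R = 860 × (71.2 − 21.1) / 14.32 = 3009 BTU/h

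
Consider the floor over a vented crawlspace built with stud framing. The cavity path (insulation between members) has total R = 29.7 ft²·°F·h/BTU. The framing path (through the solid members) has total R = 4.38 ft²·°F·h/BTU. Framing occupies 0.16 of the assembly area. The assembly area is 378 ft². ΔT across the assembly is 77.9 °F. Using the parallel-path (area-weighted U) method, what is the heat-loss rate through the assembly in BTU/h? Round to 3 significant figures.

1910 BTU/h

U_eff = 0.84/29.7 + 0.16/4.38 = 0.02828 + 0.03653 = 0.06481
R_eff = 1/U_eff = 15.43 ft²·°F·h/BTU
Q = 378 × 77.9 / 15.43 = 1908 BTU/h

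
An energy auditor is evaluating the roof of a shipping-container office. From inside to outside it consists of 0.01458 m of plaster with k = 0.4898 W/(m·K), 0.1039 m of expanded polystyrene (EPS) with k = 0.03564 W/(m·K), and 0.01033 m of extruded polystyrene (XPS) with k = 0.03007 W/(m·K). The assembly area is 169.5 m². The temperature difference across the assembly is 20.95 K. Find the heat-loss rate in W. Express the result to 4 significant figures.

0.01458/0.4898 = 0.029767
0.1039/0.03564 = 2.9153
0.01033/0.03007 = 0.34353
R_total = 0.029767 + 2.9153 + 0.34353 = 3.2886 m²·K/W
Q = A·ΔT/R = 169.5 × 20.95 / 3.2886 = 1079.8 W

1080 W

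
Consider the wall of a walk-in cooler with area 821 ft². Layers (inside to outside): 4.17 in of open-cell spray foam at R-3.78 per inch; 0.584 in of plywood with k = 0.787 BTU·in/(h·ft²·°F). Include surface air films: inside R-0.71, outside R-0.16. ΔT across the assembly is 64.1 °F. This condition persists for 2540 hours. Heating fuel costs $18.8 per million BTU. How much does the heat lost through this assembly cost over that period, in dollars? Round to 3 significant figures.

4.17 × 3.78 = 15.76
0.584/0.787 = 0.7421
R_total = 0.71 + 15.76 + 0.7421 + 0.16 = 17.37 ft²·°F·h/BTU
Q = 821 × 64.1 / 17.37 = 3029 BTU/h
E = 3029 × 2540 = 7693000 BTU
Cost = 7693000/10⁶ × 18.8 = $144.6

145 dollars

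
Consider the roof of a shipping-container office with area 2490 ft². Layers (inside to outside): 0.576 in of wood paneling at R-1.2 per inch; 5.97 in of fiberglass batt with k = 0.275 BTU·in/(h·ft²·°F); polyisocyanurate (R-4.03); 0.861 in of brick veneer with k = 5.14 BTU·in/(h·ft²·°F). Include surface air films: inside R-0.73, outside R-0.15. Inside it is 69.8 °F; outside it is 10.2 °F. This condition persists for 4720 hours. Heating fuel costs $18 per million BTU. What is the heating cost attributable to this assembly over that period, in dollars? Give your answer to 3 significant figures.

0.576 × 1.2 = 0.6912
5.97/0.275 = 21.71
0.861/5.14 = 0.1675
R_total = 0.73 + 0.6912 + 21.71 + 4.03 + 0.1675 + 0.15 = 27.48 ft²·°F·h/BTU
Q = 2490 × (69.8 − 10.2) / 27.48 = 5401 BTU/h
E = 5401 × 4720 = 25490000 BTU
Cost = 25490000/10⁶ × 18 = $458.9

459 dollars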